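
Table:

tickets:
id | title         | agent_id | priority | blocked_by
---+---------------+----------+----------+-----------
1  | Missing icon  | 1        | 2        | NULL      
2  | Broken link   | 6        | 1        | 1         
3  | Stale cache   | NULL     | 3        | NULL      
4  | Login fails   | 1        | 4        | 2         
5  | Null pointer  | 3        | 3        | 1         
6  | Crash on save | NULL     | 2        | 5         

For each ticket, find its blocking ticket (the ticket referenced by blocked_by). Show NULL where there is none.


This is a self-join: tickets is joined to a second copy of itself, matching each row's blocked_by to another row's id. Use LEFT JOIN so rows with blocked_by=NULL are kept.
  - ticket 1 (Missing icon): blocked_by=NULL -> NULL
  - ticket 2 (Broken link): blocked_by=1 -> Missing icon
  - ticket 3 (Stale cache): blocked_by=NULL -> NULL
  - ticket 4 (Login fails): blocked_by=2 -> Broken link
  - ticket 5 (Null pointer): blocked_by=1 -> Missing icon
  - ticket 6 (Crash on save): blocked_by=5 -> Null pointer

SQL:
SELECT a.title AS item, b.title AS blocked_by
FROM tickets a
LEFT JOIN tickets b ON a.blocked_by = b.id

Result:
item          | blocked_by  
--------------+-------------
Missing icon  | NULL        
Broken link   | Missing icon
Stale cache   | NULL        
Login fails   | Broken link 
Null pointer  | Missing icon
Crash on save | Null pointer


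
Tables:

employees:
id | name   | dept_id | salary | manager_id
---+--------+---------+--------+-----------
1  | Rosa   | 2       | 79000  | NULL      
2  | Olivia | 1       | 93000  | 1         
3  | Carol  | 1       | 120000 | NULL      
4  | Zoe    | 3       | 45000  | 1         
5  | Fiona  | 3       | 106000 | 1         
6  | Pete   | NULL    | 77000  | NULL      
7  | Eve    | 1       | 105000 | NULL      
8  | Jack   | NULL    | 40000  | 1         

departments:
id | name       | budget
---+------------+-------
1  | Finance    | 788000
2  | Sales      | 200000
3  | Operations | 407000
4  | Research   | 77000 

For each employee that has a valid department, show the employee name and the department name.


INNER JOIN keeps only employees rows whose dept_id matches an id in departments. Walk through each employee:
  - employee 1 (Rosa): dept_id=2 -> matches Sales
  - employee 2 (Olivia): dept_id=1 -> matches Finance
  - employee 3 (Carol): dept_id=1 -> matches Finance
  - employee 4 (Zoe): dept_id=3 -> matches Operations
  - employee 5 (Fiona): dept_id=3 -> matches Operations
  - employee 6 (Pete): dept_id=NULL, no match -> dropped
  - employee 7 (Eve): dept_id=1 -> matches Finance
  - employee 8 (Jack): dept_id=NULL, no match -> dropped
So 2 of 8 rows are dropped.

SQL:
SELECT a.name, b.name AS department
FROM employees a
INNER JOIN departments b ON a.dept_id = b.id

Result:
name   | department
-------+-----------
Rosa   | Sales     
Olivia | Finance   
Carol  | Finance   
Zoe    | Operations
Fiona  | Operations
Eve    | Finance   


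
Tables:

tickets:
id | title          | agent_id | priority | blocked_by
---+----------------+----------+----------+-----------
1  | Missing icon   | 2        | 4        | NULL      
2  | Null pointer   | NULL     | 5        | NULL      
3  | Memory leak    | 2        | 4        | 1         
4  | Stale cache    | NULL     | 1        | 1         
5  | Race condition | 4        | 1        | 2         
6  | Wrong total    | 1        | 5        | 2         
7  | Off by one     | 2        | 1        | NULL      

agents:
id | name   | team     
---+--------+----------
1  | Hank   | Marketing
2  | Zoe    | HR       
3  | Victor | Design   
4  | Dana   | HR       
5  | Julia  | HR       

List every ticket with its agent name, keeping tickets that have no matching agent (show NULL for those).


LEFT JOIN keeps every row from tickets (the left table); where agent_id has no match in agents, the agent columns become NULL. Walk through each ticket:
  - ticket 1 (Missing icon): agent_id=2 -> matches Zoe
  - ticket 2 (Null pointer): agent_id=NULL, no match -> kept with NULL
  - ticket 3 (Memory leak): agent_id=2 -> matches Zoe
  - ticket 4 (Stale cache): agent_id=NULL, no match -> kept with NULL
  - ticket 5 (Race condition): agent_id=4 -> matches Dana
  - ticket 6 (Wrong total): agent_id=1 -> matches Hank
  - ticket 7 (Off by one): agent_id=2 -> matches Zoe
All 7 rows appear; 2 have NULL agent.

SQL:
SELECT a.title, b.name AS agent
FROM tickets a
LEFT JOIN agents b ON a.agent_id = b.id

Result:
title          | agent
---------------+------
Missing icon   | Zoe  
Null pointer   | NULL 
Memory leak    | Zoe  
Stale cache    | NULL 
Race condition | Dana 
Wrong total    | Hank 
Off by one     | Zoe  


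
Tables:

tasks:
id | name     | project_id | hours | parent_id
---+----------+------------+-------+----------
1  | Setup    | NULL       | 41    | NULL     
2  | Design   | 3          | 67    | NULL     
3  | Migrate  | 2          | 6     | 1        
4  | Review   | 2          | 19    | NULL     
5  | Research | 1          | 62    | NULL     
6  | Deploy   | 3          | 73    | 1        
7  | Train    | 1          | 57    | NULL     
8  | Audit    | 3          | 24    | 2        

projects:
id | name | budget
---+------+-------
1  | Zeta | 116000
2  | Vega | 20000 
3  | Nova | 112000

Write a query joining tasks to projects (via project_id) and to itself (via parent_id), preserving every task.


Two LEFT JOINs from the same base table tasks: one to projects via project_id, one to tasks itself via parent_id. Both are LEFT so every task is preserved.
Match against projects:
  - task 1 (Setup): project_id=NULL, no match -> kept with NULL
  - task 2 (Design): project_id=3 -> matches Nova
  - task 3 (Migrate): project_id=2 -> matches Vega
  - task 4 (Review): project_id=2 -> matches Vega
  - task 5 (Research): project_id=1 -> matches Zeta
  - task 6 (Deploy): project_id=3 -> matches Nova
  - task 7 (Train): project_id=1 -> matches Zeta
  - task 8 (Audit): project_id=3 -> matches Nova
Match against tasks (self):
  - task 1 (Setup): parent_id=NULL -> NULL
  - task 2 (Design): parent_id=NULL -> NULL
  - task 3 (Migrate): parent_id=1 -> Setup
  - task 4 (Review): parent_id=NULL -> NULL
  - task 5 (Research): parent_id=NULL -> NULL
  - task 6 (Deploy): parent_id=1 -> Setup
  - task 7 (Train): parent_id=NULL -> NULL
  - task 8 (Audit): parent_id=2 -> Design

SQL:
SELECT a.name, b.name AS project, c.name AS parent
FROM tasks a
LEFT JOIN projects b ON a.project_id = b.id
LEFT JOIN tasks c ON a.parent_id = c.id

Result:
name     | project | parent
---------+---------+-------
Setup    | NULL    | NULL  
Design   | Nova    | NULL  
Migrate  | Vega    | Setup 
Review   | Vega    | NULL  
Research | Zeta    | NULL  
Deploy   | Nova    | Setup 
Train    | Zeta    | NULL  
Audit    | Nova    | Design


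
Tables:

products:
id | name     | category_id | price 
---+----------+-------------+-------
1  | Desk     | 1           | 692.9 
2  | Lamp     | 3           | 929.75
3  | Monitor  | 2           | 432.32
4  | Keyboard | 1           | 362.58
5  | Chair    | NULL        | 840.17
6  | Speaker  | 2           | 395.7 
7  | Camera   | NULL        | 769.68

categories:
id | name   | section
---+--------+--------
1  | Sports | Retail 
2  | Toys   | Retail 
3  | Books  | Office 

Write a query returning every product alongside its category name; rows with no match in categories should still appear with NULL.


LEFT JOIN keeps every row from products (the left table); where category_id has no match in categories, the category columns become NULL. Walk through each product:
  - product 1 (Desk): category_id=1 -> matches Sports
  - product 2 (Lamp): category_id=3 -> matches Books
  - product 3 (Monitor): category_id=2 -> matches Toys
  - product 4 (Keyboard): category_id=1 -> matches Sports
  - product 5 (Chair): category_id=NULL, no match -> kept with NULL
  - product 6 (Speaker): category_id=2 -> matches Toys
  - product 7 (Camera): category_id=NULL, no match -> kept with NULL
All 7 rows appear; 2 have NULL category.

SQL:
SELECT a.name, b.name AS category
FROM products a
LEFT JOIN categories b ON a.category_id = b.id

Result:
name     | category
---------+---------
Desk     | Sports  
Lamp     | Books   
Monitor  | Toys    
Keyboard | Sports  
Chair    | NULL    
Speaker  | Toys    
Camera   | NULL    


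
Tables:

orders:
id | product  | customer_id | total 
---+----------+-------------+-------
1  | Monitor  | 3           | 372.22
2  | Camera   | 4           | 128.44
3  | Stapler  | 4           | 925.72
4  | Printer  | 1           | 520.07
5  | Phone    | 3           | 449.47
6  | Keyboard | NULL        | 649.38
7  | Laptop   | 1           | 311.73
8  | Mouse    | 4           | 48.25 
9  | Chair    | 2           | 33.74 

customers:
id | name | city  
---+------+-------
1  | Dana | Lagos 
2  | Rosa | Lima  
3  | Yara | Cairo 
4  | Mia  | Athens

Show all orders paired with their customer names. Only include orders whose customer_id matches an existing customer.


INNER JOIN keeps only orders rows whose customer_id matches an id in customers. Walk through each order:
  - order 1 (Monitor): customer_id=3 -> matches Yara
  - order 2 (Camera): customer_id=4 -> matches Mia
  - order 3 (Stapler): customer_id=4 -> matches Mia
  - order 4 (Printer): customer_id=1 -> matches Dana
  - order 5 (Phone): customer_id=3 -> matches Yara
  - order 6 (Keyboard): customer_id=NULL, no match -> dropped
  - order 7 (Laptop): customer_id=1 -> matches Dana
  - order 8 (Mouse): customer_id=4 -> matches Mia
  - order 9 (Chair): customer_id=2 -> matches Rosa
So 1 of 9 rows is dropped.

SQL:
SELECT a.product, b.name AS customer
FROM orders a
INNER JOIN customers b ON a.customer_id = b.id

Result:
product | customer
--------+---------
Monitor | Yara    
Camera  | Mia     
Stapler | Mia     
Printer | Dana    
Phone   | Yara    
Laptop  | Dana    
Mouse   | Mia     
Chair   | Rosa    


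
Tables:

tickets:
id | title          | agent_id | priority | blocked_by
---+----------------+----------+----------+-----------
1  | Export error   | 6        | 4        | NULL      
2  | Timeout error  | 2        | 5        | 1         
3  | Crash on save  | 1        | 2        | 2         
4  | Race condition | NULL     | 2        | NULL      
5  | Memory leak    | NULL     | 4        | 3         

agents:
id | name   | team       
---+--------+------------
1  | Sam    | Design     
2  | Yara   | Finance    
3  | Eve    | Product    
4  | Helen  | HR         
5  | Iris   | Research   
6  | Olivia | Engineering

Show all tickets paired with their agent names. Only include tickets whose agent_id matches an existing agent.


INNER JOIN keeps only tickets rows whose agent_id matches an id in agents. Walk through each ticket:
  - ticket 1 (Export error): agent_id=6 -> matches Olivia
  - ticket 2 (Timeout error): agent_id=2 -> matches Yara
  - ticket 3 (Crash on save): agent_id=1 -> matches Sam
  - ticket 4 (Race condition): agent_id=NULL, no match -> dropped
  - ticket 5 (Memory leak): agent_id=NULL, no match -> dropped
So 2 of 5 rows are dropped.

SQL:
SELECT a.title, b.name AS agent
FROM tickets a
INNER JOIN agents b ON a.agent_id = b.id

Result:
title         | agent 
--------------+-------
Export error  | Olivia
Timeout error | Yara  
Crash on save | Sam   


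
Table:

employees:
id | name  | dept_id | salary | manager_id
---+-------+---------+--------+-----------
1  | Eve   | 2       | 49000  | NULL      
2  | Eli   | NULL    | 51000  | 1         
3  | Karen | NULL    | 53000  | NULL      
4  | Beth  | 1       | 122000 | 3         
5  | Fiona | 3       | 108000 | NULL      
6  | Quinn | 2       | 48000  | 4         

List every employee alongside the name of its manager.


This is a self-join: employees is joined to a second copy of itself, matching each row's manager_id to another row's id. Use LEFT JOIN so rows with manager_id=NULL are kept.
  - employee 1 (Eve): manager_id=NULL -> NULL
  - employee 2 (Eli): manager_id=1 -> Eve
  - employee 3 (Karen): manager_id=NULL -> NULL
  - employee 4 (Beth): manager_id=3 -> Karen
  - employee 5 (Fiona): manager_id=NULL -> NULL
  - employee 6 (Quinn): manager_id=4 -> Beth

SQL:
SELECT a.name AS item, b.name AS manager
FROM employees a
LEFT JOIN employees b ON a.manager_id = b.id

Result:
item  | manager
------+--------
Eve   | NULL   
Eli   | Eve    
Karen | NULL   
Beth  | Karen  
Fiona | NULL   
Quinn | Beth   


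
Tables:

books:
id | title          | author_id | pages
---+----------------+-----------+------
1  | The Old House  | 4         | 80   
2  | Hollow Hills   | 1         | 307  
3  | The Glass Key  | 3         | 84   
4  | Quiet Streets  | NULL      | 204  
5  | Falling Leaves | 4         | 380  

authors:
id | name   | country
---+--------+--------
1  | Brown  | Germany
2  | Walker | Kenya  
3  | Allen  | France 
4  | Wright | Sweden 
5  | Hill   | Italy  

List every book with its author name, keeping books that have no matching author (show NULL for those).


LEFT JOIN keeps every row from books (the left table); where author_id has no match in authors, the author columns become NULL. Walk through each book:
  - book 1 (The Old House): author_id=4 -> matches Wright
  - book 2 (Hollow Hills): author_id=1 -> matches Brown
  - book 3 (The Glass Key): author_id=3 -> matches Allen
  - book 4 (Quiet Streets): author_id=NULL, no match -> kept with NULL
  - book 5 (Falling Leaves): author_id=4 -> matches Wright
All 5 rows appear; 1 has NULL author.

SQL:
SELECT a.title, b.name AS author
FROM books a
LEFT JOIN authors b ON a.author_id = b.id

Result:
title          | author
---------------+-------
The Old House  | Wright
Hollow Hills   | Brown 
The Glass Key  | Allen 
Quiet Streets  | NULL  
Falling Leaves | Wright


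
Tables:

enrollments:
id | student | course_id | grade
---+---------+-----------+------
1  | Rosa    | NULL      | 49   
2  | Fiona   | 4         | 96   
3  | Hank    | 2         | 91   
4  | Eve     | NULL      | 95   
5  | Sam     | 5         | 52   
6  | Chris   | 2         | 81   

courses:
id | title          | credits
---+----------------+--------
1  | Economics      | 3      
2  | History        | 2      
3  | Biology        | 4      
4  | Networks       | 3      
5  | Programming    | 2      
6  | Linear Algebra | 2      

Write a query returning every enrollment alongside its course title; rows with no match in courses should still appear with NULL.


LEFT JOIN keeps every row from enrollments (the left table); where course_id has no match in courses, the course columns become NULL. Walk through each enrollment:
  - enrollment 1 (Rosa): course_id=NULL, no match -> kept with NULL
  - enrollment 2 (Fiona): course_id=4 -> matches Networks
  - enrollment 3 (Hank): course_id=2 -> matches History
  - enrollment 4 (Eve): course_id=NULL, no match -> kept with NULL
  - enrollment 5 (Sam): course_id=5 -> matches Programming
  - enrollment 6 (Chris): course_id=2 -> matches History
All 6 rows appear; 2 have NULL course.

SQL:
SELECT a.student, b.title AS course
FROM enrollments a
LEFT JOIN courses b ON a.course_id = b.id

Result:
student | course     
--------+------------
Rosa    | NULL       
Fiona   | Networks   
Hank    | History    
Eve     | NULL       
Sam     | Programming
Chris   | History    


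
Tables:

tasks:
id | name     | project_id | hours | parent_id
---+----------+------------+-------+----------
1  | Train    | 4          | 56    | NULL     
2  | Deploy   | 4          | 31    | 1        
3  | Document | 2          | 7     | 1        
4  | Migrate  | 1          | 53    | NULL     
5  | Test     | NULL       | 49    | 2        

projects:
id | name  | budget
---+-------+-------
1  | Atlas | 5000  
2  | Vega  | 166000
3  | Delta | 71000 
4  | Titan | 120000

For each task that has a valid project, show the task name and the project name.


INNER JOIN keeps only tasks rows whose project_id matches an id in projects. Walk through each task:
  - task 1 (Train): project_id=4 -> matches Titan
  - task 2 (Deploy): project_id=4 -> matches Titan
  - task 3 (Document): project_id=2 -> matches Vega
  - task 4 (Migrate): project_id=1 -> matches Atlas
  - task 5 (Test): project_id=NULL, no match -> dropped
So 1 of 5 rows is dropped.

SQL:
SELECT a.name, b.name AS project
FROM tasks a
INNER JOIN projects b ON a.project_id = b.id

Result:
name     | project
---------+--------
Train    | Titan  
Deploy   | Titan  
Document | Vega   
Migrate  | Atlas  


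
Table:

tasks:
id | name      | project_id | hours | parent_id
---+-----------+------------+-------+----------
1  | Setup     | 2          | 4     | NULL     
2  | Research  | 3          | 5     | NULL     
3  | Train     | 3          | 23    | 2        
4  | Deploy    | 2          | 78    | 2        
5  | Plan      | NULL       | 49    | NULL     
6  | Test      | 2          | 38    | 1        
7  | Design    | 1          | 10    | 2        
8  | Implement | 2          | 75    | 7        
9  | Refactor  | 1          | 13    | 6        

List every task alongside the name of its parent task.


This is a self-join: tasks is joined to a second copy of itself, matching each row's parent_id to another row's id. Use LEFT JOIN so rows with parent_id=NULL are kept.
  - task 1 (Setup): parent_id=NULL -> NULL
  - task 2 (Research): parent_id=NULL -> NULL
  - task 3 (Train): parent_id=2 -> Research
  - task 4 (Deploy): parent_id=2 -> Research
  - task 5 (Plan): parent_id=NULL -> NULL
  - task 6 (Test): parent_id=1 -> Setup
  - task 7 (Design): parent_id=2 -> Research
  - task 8 (Implement): parent_id=7 -> Design
  - task 9 (Refactor): parent_id=6 -> Test

SQL:
SELECT a.name AS item, b.name AS parent
FROM tasks a
LEFT JOIN tasks b ON a.parent_id = b.id

Result:
item      | parent  
----------+---------
Setup     | NULL    
Research  | NULL    
Train     | Research
Deploy    | Research
Plan      | NULL    
Test      | Setup   
Design    | Research
Implement | Design  
Refactor  | Test    


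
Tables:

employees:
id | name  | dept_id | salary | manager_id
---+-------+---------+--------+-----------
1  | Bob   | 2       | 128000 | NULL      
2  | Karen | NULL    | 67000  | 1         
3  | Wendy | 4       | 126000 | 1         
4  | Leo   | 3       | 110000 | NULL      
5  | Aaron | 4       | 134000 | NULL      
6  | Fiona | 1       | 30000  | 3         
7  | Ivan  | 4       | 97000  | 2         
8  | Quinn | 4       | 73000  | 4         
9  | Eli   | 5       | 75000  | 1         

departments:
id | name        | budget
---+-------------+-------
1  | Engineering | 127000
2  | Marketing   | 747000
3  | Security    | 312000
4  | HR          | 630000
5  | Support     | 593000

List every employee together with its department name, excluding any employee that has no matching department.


INNER JOIN keeps only employees rows whose dept_id matches an id in departments. Walk through each employee:
  - employee 1 (Bob): dept_id=2 -> matches Marketing
  - employee 2 (Karen): dept_id=NULL, no match -> dropped
  - employee 3 (Wendy): dept_id=4 -> matches HR
  - employee 4 (Leo): dept_id=3 -> matches Security
  - employee 5 (Aaron): dept_id=4 -> matches HR
  - employee 6 (Fiona): dept_id=1 -> matches Engineering
  - employee 7 (Ivan): dept_id=4 -> matches HR
  - employee 8 (Quinn): dept_id=4 -> matches HR
  - employee 9 (Eli): dept_id=5 -> matches Support
So 1 of 9 rows is dropped.

SQL:
SELECT a.name, b.name AS department
FROM employees a
INNER JOIN departments b ON a.dept_id = b.id

Result:
name  | department 
------+------------
Bob   | Marketing  
Wendy | HR         
Leo   | Security   
Aaron | HR         
Fiona | Engineering
Ivan  | HR         
Quinn | HR         
Eli   | Support    


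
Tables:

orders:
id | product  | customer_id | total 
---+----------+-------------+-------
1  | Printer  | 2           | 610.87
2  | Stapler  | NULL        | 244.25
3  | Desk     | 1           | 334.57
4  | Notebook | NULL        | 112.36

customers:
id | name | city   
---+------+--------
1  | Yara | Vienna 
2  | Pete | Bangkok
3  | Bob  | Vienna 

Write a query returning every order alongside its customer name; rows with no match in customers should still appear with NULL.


LEFT JOIN keeps every row from orders (the left table); where customer_id has no match in customers, the customer columns become NULL. Walk through each order:
  - order 1 (Printer): customer_id=2 -> matches Pete
  - order 2 (Stapler): customer_id=NULL, no match -> kept with NULL
  - order 3 (Desk): customer_id=1 -> matches Yara
  - order 4 (Notebook): customer_id=NULL, no match -> kept with NULL
All 4 rows appear; 2 have NULL customer.

SQL:
SELECT a.product, b.name AS customer
FROM orders a
LEFT JOIN customers b ON a.customer_id = b.id

Result:
product  | customer
---------+---------
Printer  | Pete    
Stapler  | NULL    
Desk     | Yara    
Notebook | NULL    


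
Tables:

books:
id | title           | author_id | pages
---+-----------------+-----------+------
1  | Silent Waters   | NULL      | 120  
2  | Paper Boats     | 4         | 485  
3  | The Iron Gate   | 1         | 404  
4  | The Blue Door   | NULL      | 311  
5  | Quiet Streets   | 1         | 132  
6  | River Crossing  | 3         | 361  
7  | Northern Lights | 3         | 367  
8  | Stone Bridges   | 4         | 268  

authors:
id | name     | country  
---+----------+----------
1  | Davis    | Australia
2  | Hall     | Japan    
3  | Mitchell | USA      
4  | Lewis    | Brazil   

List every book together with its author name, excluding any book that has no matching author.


INNER JOIN keeps only books rows whose author_id matches an id in authors. Walk through each book:
  - book 1 (Silent Waters): author_id=NULL, no match -> dropped
  - book 2 (Paper Boats): author_id=4 -> matches Lewis
  - book 3 (The Iron Gate): author_id=1 -> matches Davis
  - book 4 (The Blue Door): author_id=NULL, no match -> dropped
  - book 5 (Quiet Streets): author_id=1 -> matches Davis
  - book 6 (River Crossing): author_id=3 -> matches Mitchell
  - book 7 (Northern Lights): author_id=3 -> matches Mitchell
  - book 8 (Stone Bridges): author_id=4 -> matches Lewis
So 2 of 8 rows are dropped.

SQL:
SELECT a.title, b.name AS author
FROM books a
INNER JOIN authors b ON a.author_id = b.id

Result:
title           | author  
----------------+---------
Paper Boats     | Lewis   
The Iron Gate   | Davis   
Quiet Streets   | Davis   
River Crossing  | Mitchell
Northern Lights | Mitchell
Stone Bridges   | Lewis   


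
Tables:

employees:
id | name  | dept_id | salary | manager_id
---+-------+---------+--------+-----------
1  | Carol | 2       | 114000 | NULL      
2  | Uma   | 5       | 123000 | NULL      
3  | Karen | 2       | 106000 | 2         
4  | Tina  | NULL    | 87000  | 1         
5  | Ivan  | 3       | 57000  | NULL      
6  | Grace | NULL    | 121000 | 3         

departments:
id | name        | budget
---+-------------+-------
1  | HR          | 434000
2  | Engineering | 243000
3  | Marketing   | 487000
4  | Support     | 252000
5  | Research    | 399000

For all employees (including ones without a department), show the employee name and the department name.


LEFT JOIN keeps every row from employees (the left table); where dept_id has no match in departments, the department columns become NULL. Walk through each employee:
  - employee 1 (Carol): dept_id=2 -> matches Engineering
  - employee 2 (Uma): dept_id=5 -> matches Research
  - employee 3 (Karen): dept_id=2 -> matches Engineering
  - employee 4 (Tina): dept_id=NULL, no match -> kept with NULL
  - employee 5 (Ivan): dept_id=3 -> matches Marketing
  - employee 6 (Grace): dept_id=NULL, no match -> kept with NULL
All 6 rows appear; 2 have NULL department.

SQL:
SELECT a.name, b.name AS department
FROM employees a
LEFT JOIN departments b ON a.dept_id = b.id

Result:
name  | department 
------+------------
Carol | Engineering
Uma   | Research   
Karen | Engineering
Tina  | NULL       
Ivan  | Marketing  
Grace | NULL       


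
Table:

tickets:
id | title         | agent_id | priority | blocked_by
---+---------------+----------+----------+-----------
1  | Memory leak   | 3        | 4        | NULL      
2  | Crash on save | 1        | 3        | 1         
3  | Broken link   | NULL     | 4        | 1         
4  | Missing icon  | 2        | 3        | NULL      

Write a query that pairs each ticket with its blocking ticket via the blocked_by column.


This is a self-join: tickets is joined to a second copy of itself, matching each row's blocked_by to another row's id. Use LEFT JOIN so rows with blocked_by=NULL are kept.
  - ticket 1 (Memory leak): blocked_by=NULL -> NULL
  - ticket 2 (Crash on save): blocked_by=1 -> Memory leak
  - ticket 3 (Broken link): blocked_by=1 -> Memory leak
  - ticket 4 (Missing icon): blocked_by=NULL -> NULL

SQL:
SELECT a.title AS item, b.title AS blocked_by
FROM tickets a
LEFT JOIN tickets b ON a.blocked_by = b.id

Result:
item          | blocked_by 
--------------+------------
Memory leak   | NULL       
Crash on save | Memory leak
Broken link   | Memory leak
Missing icon  | NULL       


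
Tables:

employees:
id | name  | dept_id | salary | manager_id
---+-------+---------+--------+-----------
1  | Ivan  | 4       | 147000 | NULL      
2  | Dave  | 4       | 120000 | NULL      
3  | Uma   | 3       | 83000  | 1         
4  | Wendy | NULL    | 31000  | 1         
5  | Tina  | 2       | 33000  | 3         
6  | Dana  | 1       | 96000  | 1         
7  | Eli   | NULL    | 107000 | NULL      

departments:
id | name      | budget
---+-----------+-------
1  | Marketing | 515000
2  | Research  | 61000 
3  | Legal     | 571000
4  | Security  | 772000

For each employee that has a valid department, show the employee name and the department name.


INNER JOIN keeps only employees rows whose dept_id matches an id in departments. Walk through each employee:
  - employee 1 (Ivan): dept_id=4 -> matches Security
  - employee 2 (Dave): dept_id=4 -> matches Security
  - employee 3 (Uma): dept_id=3 -> matches Legal
  - employee 4 (Wendy): dept_id=NULL, no match -> dropped
  - employee 5 (Tina): dept_id=2 -> matches Research
  - employee 6 (Dana): dept_id=1 -> matches Marketing
  - employee 7 (Eli): dept_id=NULL, no match -> dropped
So 2 of 7 rows are dropped.

SQL:
SELECT a.name, b.name AS department
FROM employees a
INNER JOIN departments b ON a.dept_id = b.id

Result:
name | department
-----+-----------
Ivan | Security  
Dave | Security  
Uma  | Legal     
Tina | Research  
Dana | Marketing 


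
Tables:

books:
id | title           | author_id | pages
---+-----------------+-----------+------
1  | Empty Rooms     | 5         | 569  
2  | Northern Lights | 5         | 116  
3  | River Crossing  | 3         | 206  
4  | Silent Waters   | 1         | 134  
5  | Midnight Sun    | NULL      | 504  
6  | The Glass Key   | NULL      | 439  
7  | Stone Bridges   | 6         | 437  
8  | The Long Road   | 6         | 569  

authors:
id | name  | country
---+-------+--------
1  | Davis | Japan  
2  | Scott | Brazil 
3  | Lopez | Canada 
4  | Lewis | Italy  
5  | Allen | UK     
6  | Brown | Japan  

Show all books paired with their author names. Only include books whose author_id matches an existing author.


INNER JOIN keeps only books rows whose author_id matches an id in authors. Walk through each book:
  - book 1 (Empty Rooms): author_id=5 -> matches Allen
  - book 2 (Northern Lights): author_id=5 -> matches Allen
  - book 3 (River Crossing): author_id=3 -> matches Lopez
  - book 4 (Silent Waters): author_id=1 -> matches Davis
  - book 5 (Midnight Sun): author_id=NULL, no match -> dropped
  - book 6 (The Glass Key): author_id=NULL, no match -> dropped
  - book 7 (Stone Bridges): author_id=6 -> matches Brown
  - book 8 (The Long Road): author_id=6 -> matches Brown
So 2 of 8 rows are dropped.

SQL:
SELECT a.title, b.name AS author
FROM books a
INNER JOIN authors b ON a.author_id = b.id

Result:
title           | author
----------------+-------
Empty Rooms     | Allen 
Northern Lights | Allen 
River Crossing  | Lopez 
Silent Waters   | Davis 
Stone Bridges   | Brown 
The Long Road   | Brown 


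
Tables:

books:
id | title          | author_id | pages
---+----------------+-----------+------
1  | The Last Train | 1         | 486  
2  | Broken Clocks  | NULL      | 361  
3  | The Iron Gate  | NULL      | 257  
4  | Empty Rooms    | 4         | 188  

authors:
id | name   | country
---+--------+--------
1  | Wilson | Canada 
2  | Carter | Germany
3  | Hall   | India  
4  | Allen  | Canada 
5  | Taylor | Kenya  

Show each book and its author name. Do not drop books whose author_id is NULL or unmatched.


LEFT JOIN keeps every row from books (the left table); where author_id has no match in authors, the author columns become NULL. Walk through each book:
  - book 1 (The Last Train): author_id=1 -> matches Wilson
  - book 2 (Broken Clocks): author_id=NULL, no match -> kept with NULL
  - book 3 (The Iron Gate): author_id=NULL, no match -> kept with NULL
  - book 4 (Empty Rooms): author_id=4 -> matches Allen
All 4 rows appear; 2 have NULL author.

SQL:
SELECT a.title, b.name AS author
FROM books a
LEFT JOIN authors b ON a.author_id = b.id

Result:
title          | author
---------------+-------
The Last Train | Wilson
Broken Clocks  | NULL  
The Iron Gate  | NULL  
Empty Rooms    | Allen 


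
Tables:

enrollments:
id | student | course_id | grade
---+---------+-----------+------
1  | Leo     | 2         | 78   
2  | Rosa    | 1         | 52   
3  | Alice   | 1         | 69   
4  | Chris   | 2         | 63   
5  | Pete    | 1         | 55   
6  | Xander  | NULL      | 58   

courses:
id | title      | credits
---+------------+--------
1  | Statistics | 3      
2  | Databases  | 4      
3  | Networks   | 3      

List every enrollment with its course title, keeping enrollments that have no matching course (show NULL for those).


LEFT JOIN keeps every row from enrollments (the left table); where course_id has no match in courses, the course columns become NULL. Walk through each enrollment:
  - enrollment 1 (Leo): course_id=2 -> matches Databases
  - enrollment 2 (Rosa): course_id=1 -> matches Statistics
  - enrollment 3 (Alice): course_id=1 -> matches Statistics
  - enrollment 4 (Chris): course_id=2 -> matches Databases
  - enrollment 5 (Pete): course_id=1 -> matches Statistics
  - enrollment 6 (Xander): course_id=NULL, no match -> kept with NULL
All 6 rows appear; 1 has NULL course.

SQL:
SELECT a.student, b.title AS course
FROM enrollments a
LEFT JOIN courses b ON a.course_id = b.id

Result:
student | course    
--------+-----------
Leo     | Databases 
Rosa    | Statistics
Alice   | Statistics
Chris   | Databases 
Pete    | Statistics
Xander  | NULL      


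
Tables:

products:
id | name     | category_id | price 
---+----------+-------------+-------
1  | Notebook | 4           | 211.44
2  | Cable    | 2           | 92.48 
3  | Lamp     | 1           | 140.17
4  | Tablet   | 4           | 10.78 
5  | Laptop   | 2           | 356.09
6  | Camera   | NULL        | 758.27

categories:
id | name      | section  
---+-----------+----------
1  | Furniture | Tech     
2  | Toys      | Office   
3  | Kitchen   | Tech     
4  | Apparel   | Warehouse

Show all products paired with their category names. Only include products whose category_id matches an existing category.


INNER JOIN keeps only products rows whose category_id matches an id in categories. Walk through each product:
  - product 1 (Notebook): category_id=4 -> matches Apparel
  - product 2 (Cable): category_id=2 -> matches Toys
  - product 3 (Lamp): category_id=1 -> matches Furniture
  - product 4 (Tablet): category_id=4 -> matches Apparel
  - product 5 (Laptop): category_id=2 -> matches Toys
  - product 6 (Camera): category_id=NULL, no match -> dropped
So 1 of 6 rows is dropped.

SQL:
SELECT a.name, b.name AS category
FROM products a
INNER JOIN categories b ON a.category_id = b.id

Result:
name     | category 
---------+----------
Notebook | Apparel  
Cable    | Toys     
Lamp     | Furniture
Tablet   | Apparel  
Laptop   | Toys     


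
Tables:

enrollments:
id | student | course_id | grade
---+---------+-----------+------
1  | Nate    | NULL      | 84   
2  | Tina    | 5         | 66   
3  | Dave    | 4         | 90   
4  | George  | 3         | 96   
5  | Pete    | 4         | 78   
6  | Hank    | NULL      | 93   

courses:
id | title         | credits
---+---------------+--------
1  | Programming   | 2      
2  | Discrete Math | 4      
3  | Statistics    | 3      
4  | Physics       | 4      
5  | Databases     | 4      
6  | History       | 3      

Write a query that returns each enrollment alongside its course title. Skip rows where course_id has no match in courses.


INNER JOIN keeps only enrollments rows whose course_id matches an id in courses. Walk through each enrollment:
  - enrollment 1 (Nate): course_id=NULL, no match -> dropped
  - enrollment 2 (Tina): course_id=5 -> matches Databases
  - enrollment 3 (Dave): course_id=4 -> matches Physics
  - enrollment 4 (George): course_id=3 -> matches Statistics
  - enrollment 5 (Pete): course_id=4 -> matches Physics
  - enrollment 6 (Hank): course_id=NULL, no match -> dropped
So 2 of 6 rows are dropped.

SQL:
SELECT a.student, b.title AS course
FROM enrollments a
INNER JOIN courses b ON a.course_id = b.id

Result:
student | course    
--------+-----------
Tina    | Databases 
Dave    | Physics   
George  | Statistics
Pete    | Physics   


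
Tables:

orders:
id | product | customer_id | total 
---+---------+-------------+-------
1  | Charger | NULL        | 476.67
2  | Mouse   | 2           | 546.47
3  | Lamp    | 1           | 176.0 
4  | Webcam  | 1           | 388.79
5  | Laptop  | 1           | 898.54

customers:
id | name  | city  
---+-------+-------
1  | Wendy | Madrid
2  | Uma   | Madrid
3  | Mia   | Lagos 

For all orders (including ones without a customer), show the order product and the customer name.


LEFT JOIN keeps every row from orders (the left table); where customer_id has no match in customers, the customer columns become NULL. Walk through each order:
  - order 1 (Charger): customer_id=NULL, no match -> kept with NULL
  - order 2 (Mouse): customer_id=2 -> matches Uma
  - order 3 (Lamp): customer_id=1 -> matches Wendy
  - order 4 (Webcam): customer_id=1 -> matches Wendy
  - order 5 (Laptop): customer_id=1 -> matches Wendy
All 5 rows appear; 1 has NULL customer.

SQL:
SELECT a.product, b.name AS customer
FROM orders a
LEFT JOIN customers b ON a.customer_id = b.id

Result:
product | customer
--------+---------
Charger | NULL    
Mouse   | Uma     
Lamp    | Wendy   
Webcam  | Wendy   
Laptop  | Wendy   


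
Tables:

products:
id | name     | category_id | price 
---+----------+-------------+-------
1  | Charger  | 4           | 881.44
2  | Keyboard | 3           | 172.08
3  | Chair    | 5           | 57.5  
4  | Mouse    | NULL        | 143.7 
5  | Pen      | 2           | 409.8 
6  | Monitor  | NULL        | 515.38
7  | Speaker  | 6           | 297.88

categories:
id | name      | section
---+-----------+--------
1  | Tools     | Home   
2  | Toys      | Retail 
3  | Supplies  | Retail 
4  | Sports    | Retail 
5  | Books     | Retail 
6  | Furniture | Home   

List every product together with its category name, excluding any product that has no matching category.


INNER JOIN keeps only products rows whose category_id matches an id in categories. Walk through each product:
  - product 1 (Charger): category_id=4 -> matches Sports
  - product 2 (Keyboard): category_id=3 -> matches Supplies
  - product 3 (Chair): category_id=5 -> matches Books
  - product 4 (Mouse): category_id=NULL, no match -> dropped
  - product 5 (Pen): category_id=2 -> matches Toys
  - product 6 (Monitor): category_id=NULL, no match -> dropped
  - product 7 (Speaker): category_id=6 -> matches Furniture
So 2 of 7 rows are dropped.

SQL:
SELECT a.name, b.name AS category
FROM products a
INNER JOIN categories b ON a.category_id = b.id

Result:
name     | category 
---------+----------
Charger  | Sports   
Keyboard | Supplies 
Chair    | Books    
Pen      | Toys     
Speaker  | Furniture


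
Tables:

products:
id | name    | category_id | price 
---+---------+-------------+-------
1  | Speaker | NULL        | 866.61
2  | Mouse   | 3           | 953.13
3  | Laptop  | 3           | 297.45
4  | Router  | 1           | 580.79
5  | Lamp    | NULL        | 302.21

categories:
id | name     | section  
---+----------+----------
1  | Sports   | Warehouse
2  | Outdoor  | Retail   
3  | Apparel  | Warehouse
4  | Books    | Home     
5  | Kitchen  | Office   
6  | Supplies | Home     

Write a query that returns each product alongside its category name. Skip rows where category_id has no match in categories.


INNER JOIN keeps only products rows whose category_id matches an id in categories. Walk through each product:
  - product 1 (Speaker): category_id=NULL, no match -> dropped
  - product 2 (Mouse): category_id=3 -> matches Apparel
  - product 3 (Laptop): category_id=3 -> matches Apparel
  - product 4 (Router): category_id=1 -> matches Sports
  - product 5 (Lamp): category_id=NULL, no match -> dropped
So 2 of 5 rows are dropped.

SQL:
SELECT a.name, b.name AS category
FROM products a
INNER JOIN categories b ON a.category_id = b.id

Result:
name   | category
-------+---------
Mouse  | Apparel 
Laptop | Apparel 
Router | Sports  


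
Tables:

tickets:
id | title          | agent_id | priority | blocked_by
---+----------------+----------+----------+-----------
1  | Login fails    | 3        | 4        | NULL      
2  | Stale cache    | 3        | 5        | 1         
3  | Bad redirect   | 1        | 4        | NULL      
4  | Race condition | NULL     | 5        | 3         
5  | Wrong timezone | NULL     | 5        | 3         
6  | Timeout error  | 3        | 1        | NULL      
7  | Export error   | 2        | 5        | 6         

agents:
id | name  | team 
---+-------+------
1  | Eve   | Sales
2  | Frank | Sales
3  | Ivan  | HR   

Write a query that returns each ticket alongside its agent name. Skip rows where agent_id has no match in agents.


INNER JOIN keeps only tickets rows whose agent_id matches an id in agents. Walk through each ticket:
  - ticket 1 (Login fails): agent_id=3 -> matches Ivan
  - ticket 2 (Stale cache): agent_id=3 -> matches Ivan
  - ticket 3 (Bad redirect): agent_id=1 -> matches Eve
  - ticket 4 (Race condition): agent_id=NULL, no match -> dropped
  - ticket 5 (Wrong timezone): agent_id=NULL, no match -> dropped
  - ticket 6 (Timeout error): agent_id=3 -> matches Ivan
  - ticket 7 (Export error): agent_id=2 -> matches Frank
So 2 of 7 rows are dropped.

SQL:
SELECT a.title, b.name AS agent
FROM tickets a
INNER JOIN agents b ON a.agent_id = b.id

Result:
title         | agent
--------------+------
Login fails   | Ivan 
Stale cache   | Ivan 
Bad redirect  | Eve  
Timeout error | Ivan 
Export error  | Frank


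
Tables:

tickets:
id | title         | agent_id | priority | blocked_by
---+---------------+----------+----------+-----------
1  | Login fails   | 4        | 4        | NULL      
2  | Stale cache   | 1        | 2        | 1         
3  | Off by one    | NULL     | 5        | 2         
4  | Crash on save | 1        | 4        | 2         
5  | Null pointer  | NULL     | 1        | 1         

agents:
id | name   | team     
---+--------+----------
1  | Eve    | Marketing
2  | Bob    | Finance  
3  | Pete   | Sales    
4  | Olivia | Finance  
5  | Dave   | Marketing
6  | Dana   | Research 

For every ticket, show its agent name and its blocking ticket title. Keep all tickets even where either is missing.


Two LEFT JOINs from the same base table tickets: one to agents via agent_id, one to tickets itself via blocked_by. Both are LEFT so every ticket is preserved.
Match against agents:
  - ticket 1 (Login fails): agent_id=4 -> matches Olivia
  - ticket 2 (Stale cache): agent_id=1 -> matches Eve
  - ticket 3 (Off by one): agent_id=NULL, no match -> kept with NULL
  - ticket 4 (Crash on save): agent_id=1 -> matches Eve
  - ticket 5 (Null pointer): agent_id=NULL, no match -> kept with NULL
Match against tickets (self):
  - ticket 1 (Login fails): blocked_by=NULL -> NULL
  - ticket 2 (Stale cache): blocked_by=1 -> Login fails
  - ticket 3 (Off by one): blocked_by=2 -> Stale cache
  - ticket 4 (Crash on save): blocked_by=2 -> Stale cache
  - ticket 5 (Null pointer): blocked_by=1 -> Login fails

SQL:
SELECT a.title, b.name AS agent, c.title AS blocked_by
FROM tickets a
LEFT JOIN agents b ON a.agent_id = b.id
LEFT JOIN tickets c ON a.blocked_by = c.id

Result:
title         | agent  | blocked_by 
--------------+--------+------------
Login fails   | Olivia | NULL       
Stale cache   | Eve    | Login fails
Off by one    | NULL   | Stale cache
Crash on save | Eve    | Stale cache
Null pointer  | NULL   | Login fails
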